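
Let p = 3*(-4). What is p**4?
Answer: 20736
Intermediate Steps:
p = -12
p**4 = (-12)**4 = 20736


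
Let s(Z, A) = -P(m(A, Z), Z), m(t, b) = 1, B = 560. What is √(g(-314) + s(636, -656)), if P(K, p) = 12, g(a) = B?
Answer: 2*√137 ≈ 23.409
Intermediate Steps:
g(a) = 560
s(Z, A) = -12 (s(Z, A) = -1*12 = -12)
√(g(-314) + s(636, -656)) = √(560 - 12) = √548 = 2*√137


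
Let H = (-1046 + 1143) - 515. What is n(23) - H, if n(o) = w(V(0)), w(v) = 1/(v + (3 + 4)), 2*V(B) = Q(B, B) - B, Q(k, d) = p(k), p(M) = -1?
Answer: 5436/13 ≈ 418.15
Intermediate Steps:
Q(k, d) = -1
V(B) = -½ - B/2 (V(B) = (-1 - B)/2 = -½ - B/2)
w(v) = 1/(7 + v) (w(v) = 1/(v + 7) = 1/(7 + v))
H = -418 (H = 97 - 515 = -418)
n(o) = 2/13 (n(o) = 1/(7 + (-½ - ½*0)) = 1/(7 + (-½ + 0)) = 1/(7 - ½) = 1/(13/2) = 2/13)
n(23) - H = 2/13 - 1*(-418) = 2/13 + 418 = 5436/13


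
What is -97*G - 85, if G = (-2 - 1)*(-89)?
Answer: -25984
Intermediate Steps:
G = 267 (G = -3*(-89) = 267)
-97*G - 85 = -97*267 - 85 = -25899 - 85 = -25984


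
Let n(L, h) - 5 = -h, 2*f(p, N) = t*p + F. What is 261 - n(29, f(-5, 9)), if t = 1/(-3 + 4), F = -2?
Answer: 505/2 ≈ 252.50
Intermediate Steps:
t = 1 (t = 1/1 = 1)
f(p, N) = -1 + p/2 (f(p, N) = (1*p - 2)/2 = (p - 2)/2 = (-2 + p)/2 = -1 + p/2)
n(L, h) = 5 - h
261 - n(29, f(-5, 9)) = 261 - (5 - (-1 + (1/2)*(-5))) = 261 - (5 - (-1 - 5/2)) = 261 - (5 - 1*(-7/2)) = 261 - (5 + 7/2) = 261 - 1*17/2 = 261 - 17/2 = 505/2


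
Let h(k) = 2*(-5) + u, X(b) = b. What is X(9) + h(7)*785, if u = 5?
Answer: -3916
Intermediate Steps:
h(k) = -5 (h(k) = 2*(-5) + 5 = -10 + 5 = -5)
X(9) + h(7)*785 = 9 - 5*785 = 9 - 3925 = -3916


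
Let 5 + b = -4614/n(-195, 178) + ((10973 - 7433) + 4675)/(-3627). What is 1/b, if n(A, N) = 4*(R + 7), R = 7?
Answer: -3276/293719 ≈ -0.011154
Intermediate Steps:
n(A, N) = 56 (n(A, N) = 4*(7 + 7) = 4*14 = 56)
b = -293719/3276 (b = -5 + (-4614/56 + ((10973 - 7433) + 4675)/(-3627)) = -5 + (-4614*1/56 + (3540 + 4675)*(-1/3627)) = -5 + (-2307/28 + 8215*(-1/3627)) = -5 + (-2307/28 - 265/117) = -5 - 277339/3276 = -293719/3276 ≈ -89.658)
1/b = 1/(-293719/3276) = -3276/293719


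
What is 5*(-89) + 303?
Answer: -142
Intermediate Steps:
5*(-89) + 303 = -445 + 303 = -142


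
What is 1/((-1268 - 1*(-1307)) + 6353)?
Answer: 1/6392 ≈ 0.00015645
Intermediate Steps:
1/((-1268 - 1*(-1307)) + 6353) = 1/((-1268 + 1307) + 6353) = 1/(39 + 6353) = 1/6392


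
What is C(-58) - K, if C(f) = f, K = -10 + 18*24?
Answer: -480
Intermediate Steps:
K = 422 (K = -10 + 432 = 422)
C(-58) - K = -58 - 1*422 = -58 - 422 = -480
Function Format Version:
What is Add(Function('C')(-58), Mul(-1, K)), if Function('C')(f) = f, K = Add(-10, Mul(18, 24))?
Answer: -480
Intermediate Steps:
K = 422 (K = Add(-10, 432) = 422)
Add(Function('C')(-58), Mul(-1, K)) = Add(-58, Mul(-1, 422)) = Add(-58, -422) = -480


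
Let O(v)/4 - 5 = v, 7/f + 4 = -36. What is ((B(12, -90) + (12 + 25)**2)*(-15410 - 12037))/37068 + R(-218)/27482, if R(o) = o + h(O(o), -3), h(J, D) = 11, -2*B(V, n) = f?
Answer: -13769443436223/13582703680 ≈ -1013.7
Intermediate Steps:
f = -7/40 (f = 7/(-4 - 36) = 7/(-40) = 7*(-1/40) = -7/40 ≈ -0.17500)
B(V, n) = 7/80 (B(V, n) = -1/2*(-7/40) = 7/80)
O(v) = 20 + 4*v
R(o) = 11 + o (R(o) = o + 11 = 11 + o)
((B(12, -90) + (12 + 25)**2)*(-15410 - 12037))/37068 + R(-218)/27482 = ((7/80 + (12 + 25)**2)*(-15410 - 12037))/37068 + (11 - 218)/27482 = ((7/80 + 37**2)*(-27447))*(1/37068) - 207*1/27482 = ((7/80 + 1369)*(-27447))*(1/37068) - 207/27482 = ((109527/80)*(-27447))*(1/37068) - 207/27482 = -3006187569/80*1/37068 - 207/27482 = -1002062523/988480 - 207/27482 = -13769443436223/13582703680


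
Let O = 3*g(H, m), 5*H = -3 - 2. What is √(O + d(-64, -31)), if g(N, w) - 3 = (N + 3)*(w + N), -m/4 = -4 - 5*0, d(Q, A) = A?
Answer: 2*√17 ≈ 8.2462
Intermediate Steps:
H = -1 (H = (-3 - 2)/5 = (⅕)*(-5) = -1)
m = 16 (m = -4*(-4 - 5*0) = -4*(-4 + 0) = -4*(-4) = 16)
g(N, w) = 3 + (3 + N)*(N + w) (g(N, w) = 3 + (N + 3)*(w + N) = 3 + (3 + N)*(N + w))
O = 99 (O = 3*(3 + (-1)² + 3*(-1) + 3*16 - 1*16) = 3*(3 + 1 - 3 + 48 - 16) = 3*33 = 99)
√(O + d(-64, -31)) = √(99 - 31) = √68 = 2*√17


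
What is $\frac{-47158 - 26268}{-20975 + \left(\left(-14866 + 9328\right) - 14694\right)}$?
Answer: $\frac{73426}{41207} \approx 1.7819$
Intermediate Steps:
$\frac{-47158 - 26268}{-20975 + \left(\left(-14866 + 9328\right) - 14694\right)} = - \frac{73426}{-20975 - 20232} = - \frac{73426}{-41207} = \left(-73426\right) \left(- \frac{1}{41207}\right) = \frac{73426}{41207}$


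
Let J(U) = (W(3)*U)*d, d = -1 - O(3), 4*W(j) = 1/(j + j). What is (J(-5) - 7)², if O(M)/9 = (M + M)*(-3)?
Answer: 946729/576 ≈ 1643.6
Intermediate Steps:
O(M) = -54*M (O(M) = 9*((M + M)*(-3)) = 9*((2*M)*(-3)) = 9*(-6*M) = -54*M)
W(j) = 1/(8*j) (W(j) = 1/(4*(j + j)) = 1/(4*((2*j))) = (1/(2*j))/4 = 1/(8*j))
d = 161 (d = -1 - (-54)*3 = -1 - 1*(-162) = -1 + 162 = 161)
J(U) = 161*U/24 (J(U) = (((⅛)/3)*U)*161 = (((⅛)*(⅓))*U)*161 = (U/24)*161 = 161*U/24)
(J(-5) - 7)² = ((161/24)*(-5) - 7)² = (-805/24 - 7)² = (-973/24)² = 946729/576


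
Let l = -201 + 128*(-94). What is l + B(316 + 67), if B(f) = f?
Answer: -11850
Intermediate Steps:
l = -12233 (l = -201 - 12032 = -12233)
l + B(316 + 67) = -12233 + (316 + 67) = -12233 + 383 = -11850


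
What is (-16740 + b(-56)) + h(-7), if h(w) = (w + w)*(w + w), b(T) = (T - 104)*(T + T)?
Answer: 1376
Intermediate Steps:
b(T) = 2*T*(-104 + T) (b(T) = (-104 + T)*(2*T) = 2*T*(-104 + T))
h(w) = 4*w**2 (h(w) = (2*w)*(2*w) = 4*w**2)
(-16740 + b(-56)) + h(-7) = (-16740 + 2*(-56)*(-104 - 56)) + 4*(-7)**2 = (-16740 + 2*(-56)*(-160)) + 4*49 = (-16740 + 17920) + 196 = 1180 + 196 = 1376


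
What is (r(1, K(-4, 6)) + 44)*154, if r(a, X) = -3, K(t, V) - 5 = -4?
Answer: 6314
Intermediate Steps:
K(t, V) = 1 (K(t, V) = 5 - 4 = 1)
(r(1, K(-4, 6)) + 44)*154 = (-3 + 44)*154 = 41*154 = 6314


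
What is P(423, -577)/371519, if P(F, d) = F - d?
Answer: 1000/371519 ≈ 0.0026917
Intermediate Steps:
P(423, -577)/371519 = (423 - 1*(-577))/371519 = (423 + 577)*(1/371519) = 1000*(1/371519) = 1000/371519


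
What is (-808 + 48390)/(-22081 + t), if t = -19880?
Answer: -47582/41961 ≈ -1.1340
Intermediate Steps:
(-808 + 48390)/(-22081 + t) = (-808 + 48390)/(-22081 - 19880) = 47582/(-41961) = 47582*(-1/41961) = -47582/41961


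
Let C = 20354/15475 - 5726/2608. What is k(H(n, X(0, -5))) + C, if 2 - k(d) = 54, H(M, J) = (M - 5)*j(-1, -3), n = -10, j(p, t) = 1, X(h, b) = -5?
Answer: -1067092109/20179400 ≈ -52.880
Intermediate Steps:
H(M, J) = -5 + M (H(M, J) = (M - 5)*1 = (-5 + M)*1 = -5 + M)
k(d) = -52 (k(d) = 2 - 1*54 = 2 - 54 = -52)
C = -17763309/20179400 (C = 20354*(1/15475) - 5726*1/2608 = 20354/15475 - 2863/1304 = -17763309/20179400 ≈ -0.88027)
k(H(n, X(0, -5))) + C = -52 - 17763309/20179400 = -1067092109/20179400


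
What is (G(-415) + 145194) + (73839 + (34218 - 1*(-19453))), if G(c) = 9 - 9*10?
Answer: 272623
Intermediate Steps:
G(c) = -81 (G(c) = 9 - 90 = -81)
(G(-415) + 145194) + (73839 + (34218 - 1*(-19453))) = (-81 + 145194) + (73839 + (34218 - 1*(-19453))) = 145113 + (73839 + (34218 + 19453)) = 145113 + (73839 + 53671) = 145113 + 127510 = 272623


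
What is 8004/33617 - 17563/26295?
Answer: -379950191/883959015 ≈ -0.42983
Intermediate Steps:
8004/33617 - 17563/26295 = -379950191/883959015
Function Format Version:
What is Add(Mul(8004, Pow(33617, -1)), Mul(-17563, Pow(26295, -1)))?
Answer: Rational(-379950191, 883959015) ≈ -0.42983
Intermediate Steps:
Add(Mul(8004, Pow(33617, -1)), Mul(-17563, Pow(26295, -1))) = Add(Mul(8004, Rational(1, 33617)), Mul(-17563, Rational(1, 26295))) = Add(Rational(8004, 33617), Rational(-17563, 26295)) = Rational(-379950191, 883959015)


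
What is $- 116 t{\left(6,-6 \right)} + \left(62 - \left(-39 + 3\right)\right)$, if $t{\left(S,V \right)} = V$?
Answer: $794$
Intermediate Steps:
$- 116 t{\left(6,-6 \right)} + \left(62 - \left(-39 + 3\right)\right) = \left(-116\right) \left(-6\right) + \left(62 - \left(-39 + 3\right)\right) = 696 + \left(62 - -36\right) = 696 + \left(62 + 36\right) = 696 + 98 = 794$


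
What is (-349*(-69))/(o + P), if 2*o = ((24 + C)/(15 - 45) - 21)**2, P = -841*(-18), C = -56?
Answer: 10836450/6901501 ≈ 1.5702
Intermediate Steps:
P = 15138
o = 89401/450 (o = ((24 - 56)/(15 - 45) - 21)**2/2 = (-32/(-30) - 21)**2/2 = (-32*(-1/30) - 21)**2/2 = (16/15 - 21)**2/2 = (-299/15)**2/2 = (1/2)*(89401/225) = 89401/450 ≈ 198.67)
(-349*(-69))/(o + P) = (-349*(-69))/(89401/450 + 15138) = 24081/(6901501/450) = 24081*(450/6901501) = 10836450/6901501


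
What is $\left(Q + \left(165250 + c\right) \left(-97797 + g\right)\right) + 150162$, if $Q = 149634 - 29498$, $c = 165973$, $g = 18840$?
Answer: $-26152104113$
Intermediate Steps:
$Q = 120136$
$\left(Q + \left(165250 + c\right) \left(-97797 + g\right)\right) + 150162 = \left(120136 + \left(165250 + 165973\right) \left(-97797 + 18840\right)\right) + 150162 = \left(120136 + 331223 \left(-78957\right)\right) + 150162 = \left(120136 - 26152374411\right) + 150162 = -26152254275 + 150162 = -26152104113$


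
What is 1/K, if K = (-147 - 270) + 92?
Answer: -1/325 ≈ -0.0030769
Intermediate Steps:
K = -325 (K = -417 + 92 = -325)
1/K = 1/(-325) = -1/325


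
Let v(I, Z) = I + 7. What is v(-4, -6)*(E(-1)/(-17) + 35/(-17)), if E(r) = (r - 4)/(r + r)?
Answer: -225/34 ≈ -6.6176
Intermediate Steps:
E(r) = (-4 + r)/(2*r) (E(r) = (-4 + r)/((2*r)) = (-4 + r)*(1/(2*r)) = (-4 + r)/(2*r))
v(I, Z) = 7 + I
v(-4, -6)*(E(-1)/(-17) + 35/(-17)) = (7 - 4)*(((½)*(-4 - 1)/(-1))/(-17) + 35/(-17)) = 3*(((½)*(-1)*(-5))*(-1/17) + 35*(-1/17)) = 3*((5/2)*(-1/17) - 35/17) = 3*(-5/34 - 35/17) = 3*(-75/34) = -225/34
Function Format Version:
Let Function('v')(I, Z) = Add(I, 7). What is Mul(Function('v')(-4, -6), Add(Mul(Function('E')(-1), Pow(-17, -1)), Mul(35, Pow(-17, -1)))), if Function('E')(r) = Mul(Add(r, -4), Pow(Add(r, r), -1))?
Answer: Rational(-225, 34) ≈ -6.6176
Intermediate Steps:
Function('E')(r) = Mul(Rational(1, 2), Pow(r, -1), Add(-4, r)) (Function('E')(r) = Mul(Add(-4, r), Pow(Mul(2, r), -1)) = Mul(Add(-4, r), Mul(Rational(1, 2), Pow(r, -1))) = Mul(Rational(1, 2), Pow(r, -1), Add(-4, r)))
Function('v')(I, Z) = Add(7, I)
Mul(Function('v')(-4, -6), Add(Mul(Function('E')(-1), Pow(-17, -1)), Mul(35, Pow(-17, -1)))) = Mul(Add(7, -4), Add(Mul(Mul(Rational(1, 2), Pow(-1, -1), Add(-4, -1)), Pow(-17, -1)), Mul(35, Pow(-17, -1)))) = Mul(3, Add(Mul(Mul(Rational(1, 2), -1, -5), Rational(-1, 17)), Mul(35, Rational(-1, 17)))) = Mul(3, Add(Mul(Rational(5, 2), Rational(-1, 17)), Rational(-35, 17))) = Mul(3, Add(Rational(-5, 34), Rational(-35, 17))) = Mul(3, Rational(-75, 34)) = Rational(-225, 34)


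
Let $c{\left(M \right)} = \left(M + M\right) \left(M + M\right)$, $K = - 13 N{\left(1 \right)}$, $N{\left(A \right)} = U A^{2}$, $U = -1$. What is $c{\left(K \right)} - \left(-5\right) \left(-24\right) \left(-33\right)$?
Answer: $4636$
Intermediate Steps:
$N{\left(A \right)} = - A^{2}$
$K = 13$ ($K = - 13 \left(- 1^{2}\right) = - 13 \left(\left(-1\right) 1\right) = \left(-13\right) \left(-1\right) = 13$)
$c{\left(M \right)} = 4 M^{2}$ ($c{\left(M \right)} = 2 M 2 M = 4 M^{2}$)
$c{\left(K \right)} - \left(-5\right) \left(-24\right) \left(-33\right) = 4 \cdot 13^{2} - \left(-5\right) \left(-24\right) \left(-33\right) = 4 \cdot 169 - 120 \left(-33\right) = 676 - -3960 = 676 + 3960 = 4636$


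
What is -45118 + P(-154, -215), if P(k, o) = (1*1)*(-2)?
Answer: -45120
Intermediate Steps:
P(k, o) = -2 (P(k, o) = 1*(-2) = -2)
-45118 + P(-154, -215) = -45118 - 2 = -45120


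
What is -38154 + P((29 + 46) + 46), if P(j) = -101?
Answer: -38255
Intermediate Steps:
-38154 + P((29 + 46) + 46) = -38154 - 101 = -38255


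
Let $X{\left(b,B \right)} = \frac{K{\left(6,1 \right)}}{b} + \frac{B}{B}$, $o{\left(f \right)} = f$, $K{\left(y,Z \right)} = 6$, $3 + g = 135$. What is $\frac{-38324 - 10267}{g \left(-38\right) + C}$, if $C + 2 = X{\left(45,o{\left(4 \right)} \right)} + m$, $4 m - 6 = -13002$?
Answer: $\frac{728865}{123988} \approx 5.8785$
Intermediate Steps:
$g = 132$ ($g = -3 + 135 = 132$)
$m = -3249$ ($m = \frac{3}{2} + \frac{1}{4} \left(-13002\right) = \frac{3}{2} - \frac{6501}{2} = -3249$)
$X{\left(b,B \right)} = 1 + \frac{6}{b}$ ($X{\left(b,B \right)} = \frac{6}{b} + \frac{B}{B} = \frac{6}{b} + 1 = 1 + \frac{6}{b}$)
$C = - \frac{48748}{15}$ ($C = -2 - \left(3249 - \frac{6 + 45}{45}\right) = -2 + \left(\frac{1}{45} \cdot 51 - 3249\right) = -2 + \left(\frac{17}{15} - 3249\right) = -2 - \frac{48718}{15} = - \frac{48748}{15} \approx -3249.9$)
$\frac{-38324 - 10267}{g \left(-38\right) + C} = \frac{-38324 - 10267}{132 \left(-38\right) - \frac{48748}{15}} = - \frac{48591}{-5016 - \frac{48748}{15}} = - \frac{48591}{- \frac{123988}{15}} = \left(-48591\right) \left(- \frac{15}{123988}\right) = \frac{728865}{123988}$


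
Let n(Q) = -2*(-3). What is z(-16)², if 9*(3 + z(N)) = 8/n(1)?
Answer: 5929/729 ≈ 8.1331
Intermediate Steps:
n(Q) = 6
z(N) = -77/27 (z(N) = -3 + (8/6)/9 = -3 + (8*(⅙))/9 = -3 + (⅑)*(4/3) = -3 + 4/27 = -77/27)
z(-16)² = (-77/27)² = 5929/729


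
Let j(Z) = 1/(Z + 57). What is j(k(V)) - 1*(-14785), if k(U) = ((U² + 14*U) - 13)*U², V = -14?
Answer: 36829434/2491 ≈ 14785.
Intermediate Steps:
k(U) = U²*(-13 + U² + 14*U) (k(U) = (-13 + U² + 14*U)*U² = U²*(-13 + U² + 14*U))
j(Z) = 1/(57 + Z)
j(k(V)) - 1*(-14785) = 1/(57 + (-14)²*(-13 + (-14)² + 14*(-14))) - 1*(-14785) = 1/(57 + 196*(-13 + 196 - 196)) + 14785 = 1/(57 + 196*(-13)) + 14785 = 1/(57 - 2548) + 14785 = 1/(-2491) + 14785 = -1/2491 + 14785 = 36829434/2491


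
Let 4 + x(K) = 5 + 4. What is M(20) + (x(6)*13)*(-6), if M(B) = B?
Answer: -370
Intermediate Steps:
x(K) = 5 (x(K) = -4 + (5 + 4) = -4 + 9 = 5)
M(20) + (x(6)*13)*(-6) = 20 + (5*13)*(-6) = 20 + 65*(-6) = 20 - 390 = -370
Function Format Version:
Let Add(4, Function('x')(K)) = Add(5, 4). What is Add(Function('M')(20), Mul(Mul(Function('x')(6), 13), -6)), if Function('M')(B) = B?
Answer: -370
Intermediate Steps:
Function('x')(K) = 5 (Function('x')(K) = Add(-4, Add(5, 4)) = Add(-4, 9) = 5)
Add(Function('M')(20), Mul(Mul(Function('x')(6), 13), -6)) = Add(20, Mul(Mul(5, 13), -6)) = Add(20, Mul(65, -6)) = Add(20, -390) = -370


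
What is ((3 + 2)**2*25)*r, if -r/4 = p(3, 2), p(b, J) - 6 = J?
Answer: -20000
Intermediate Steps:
p(b, J) = 6 + J
r = -32 (r = -4*(6 + 2) = -4*8 = -32)
((3 + 2)**2*25)*r = ((3 + 2)**2*25)*(-32) = (5**2*25)*(-32) = (25*25)*(-32) = 625*(-32) = -20000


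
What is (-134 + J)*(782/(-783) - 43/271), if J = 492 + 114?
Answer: -115918952/212193 ≈ -546.29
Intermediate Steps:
J = 606
(-134 + J)*(782/(-783) - 43/271) = (-134 + 606)*(782/(-783) - 43/271) = 472*(782*(-1/783) - 43*1/271) = 472*(-782/783 - 43/271) = 472*(-245591/212193) = -115918952/212193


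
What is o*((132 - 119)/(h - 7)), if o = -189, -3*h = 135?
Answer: 189/4 ≈ 47.250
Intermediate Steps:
h = -45 (h = -1/3*135 = -45)
o*((132 - 119)/(h - 7)) = -189*(132 - 119)/(-45 - 7) = -2457/(-52) = -2457*(-1)/52 = -189*(-1/4) = 189/4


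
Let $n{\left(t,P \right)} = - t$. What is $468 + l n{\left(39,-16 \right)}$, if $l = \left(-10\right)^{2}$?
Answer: $-3432$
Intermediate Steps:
$l = 100$
$468 + l n{\left(39,-16 \right)} = 468 + 100 \left(\left(-1\right) 39\right) = 468 + 100 \left(-39\right) = 468 - 3900 = -3432$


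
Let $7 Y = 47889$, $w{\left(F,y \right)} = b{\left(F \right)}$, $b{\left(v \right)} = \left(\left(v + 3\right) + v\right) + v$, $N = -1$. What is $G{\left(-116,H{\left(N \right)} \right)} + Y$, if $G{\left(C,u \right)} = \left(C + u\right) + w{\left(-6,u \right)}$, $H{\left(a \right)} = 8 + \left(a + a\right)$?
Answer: $\frac{47014}{7} \approx 6716.3$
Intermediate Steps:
$b{\left(v \right)} = 3 + 3 v$ ($b{\left(v \right)} = \left(\left(3 + v\right) + v\right) + v = \left(3 + 2 v\right) + v = 3 + 3 v$)
$H{\left(a \right)} = 8 + 2 a$
$w{\left(F,y \right)} = 3 + 3 F$
$Y = \frac{47889}{7}$ ($Y = \frac{1}{7} \cdot 47889 = \frac{47889}{7} \approx 6841.3$)
$G{\left(C,u \right)} = -15 + C + u$ ($G{\left(C,u \right)} = \left(C + u\right) + \left(3 + 3 \left(-6\right)\right) = \left(C + u\right) + \left(3 - 18\right) = \left(C + u\right) - 15 = -15 + C + u$)
$G{\left(-116,H{\left(N \right)} \right)} + Y = \left(-15 - 116 + \left(8 + 2 \left(-1\right)\right)\right) + \frac{47889}{7} = \left(-15 - 116 + \left(8 - 2\right)\right) + \frac{47889}{7} = \left(-15 - 116 + 6\right) + \frac{47889}{7} = -125 + \frac{47889}{7} = \frac{47014}{7}$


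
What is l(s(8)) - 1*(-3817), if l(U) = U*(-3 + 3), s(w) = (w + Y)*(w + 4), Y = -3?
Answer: 3817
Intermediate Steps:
s(w) = (-3 + w)*(4 + w) (s(w) = (w - 3)*(w + 4) = (-3 + w)*(4 + w))
l(U) = 0 (l(U) = U*0 = 0)
l(s(8)) - 1*(-3817) = 0 - 1*(-3817) = 0 + 3817 = 3817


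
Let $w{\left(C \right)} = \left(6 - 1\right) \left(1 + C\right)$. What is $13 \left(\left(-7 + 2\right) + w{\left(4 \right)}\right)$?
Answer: $260$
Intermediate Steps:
$w{\left(C \right)} = 5 + 5 C$ ($w{\left(C \right)} = 5 \left(1 + C\right) = 5 + 5 C$)
$13 \left(\left(-7 + 2\right) + w{\left(4 \right)}\right) = 13 \left(\left(-7 + 2\right) + \left(5 + 5 \cdot 4\right)\right) = 13 \left(-5 + \left(5 + 20\right)\right) = 13 \left(-5 + 25\right) = 13 \cdot 20 = 260$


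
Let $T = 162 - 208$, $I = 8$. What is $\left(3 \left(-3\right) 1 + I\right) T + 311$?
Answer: $357$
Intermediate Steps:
$T = -46$
$\left(3 \left(-3\right) 1 + I\right) T + 311 = \left(3 \left(-3\right) 1 + 8\right) \left(-46\right) + 311 = \left(\left(-9\right) 1 + 8\right) \left(-46\right) + 311 = \left(-9 + 8\right) \left(-46\right) + 311 = \left(-1\right) \left(-46\right) + 311 = 46 + 311 = 357$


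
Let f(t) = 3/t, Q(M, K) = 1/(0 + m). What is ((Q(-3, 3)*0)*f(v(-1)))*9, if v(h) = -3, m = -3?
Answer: 0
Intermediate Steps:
Q(M, K) = -1/3 (Q(M, K) = 1/(0 - 3) = 1/(-3) = -1/3)
((Q(-3, 3)*0)*f(v(-1)))*9 = ((-1/3*0)*(3/(-3)))*9 = (0*(3*(-1/3)))*9 = (0*(-1))*9 = 0*9 = 0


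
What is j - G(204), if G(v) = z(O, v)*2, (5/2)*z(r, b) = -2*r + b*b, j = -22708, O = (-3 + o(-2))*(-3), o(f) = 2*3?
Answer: -280076/5 ≈ -56015.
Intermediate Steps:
o(f) = 6
O = -9 (O = (-3 + 6)*(-3) = 3*(-3) = -9)
z(r, b) = -4*r/5 + 2*b²/5 (z(r, b) = 2*(-2*r + b*b)/5 = 2*(-2*r + b²)/5 = 2*(b² - 2*r)/5 = -4*r/5 + 2*b²/5)
G(v) = 72/5 + 4*v²/5 (G(v) = (-⅘*(-9) + 2*v²/5)*2 = (36/5 + 2*v²/5)*2 = 72/5 + 4*v²/5)
j - G(204) = -22708 - (72/5 + (⅘)*204²) = -22708 - (72/5 + (⅘)*41616) = -22708 - (72/5 + 166464/5) = -22708 - 1*166536/5 = -22708 - 166536/5 = -280076/5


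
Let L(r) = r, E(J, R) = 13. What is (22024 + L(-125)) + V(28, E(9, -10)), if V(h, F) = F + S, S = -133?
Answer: 21779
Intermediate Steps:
V(h, F) = -133 + F (V(h, F) = F - 133 = -133 + F)
(22024 + L(-125)) + V(28, E(9, -10)) = (22024 - 125) + (-133 + 13) = 21899 - 120 = 21779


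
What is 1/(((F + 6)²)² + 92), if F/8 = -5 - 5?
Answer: 1/29986668 ≈ 3.3348e-8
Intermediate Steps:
F = -80 (F = 8*(-5 - 5) = 8*(-10) = -80)
1/(((F + 6)²)² + 92) = 1/(((-80 + 6)²)² + 92) = 1/(((-74)²)² + 92) = 1/(5476² + 92) = 1/(29986576 + 92) = 1/29986668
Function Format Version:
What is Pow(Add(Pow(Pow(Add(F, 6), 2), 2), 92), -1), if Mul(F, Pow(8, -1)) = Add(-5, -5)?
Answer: Rational(1, 29986668) ≈ 3.3348e-8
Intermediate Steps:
F = -80 (F = Mul(8, Add(-5, -5)) = Mul(8, -10) = -80)
Pow(Add(Pow(Pow(Add(F, 6), 2), 2), 92), -1) = Pow(Add(Pow(Pow(Add(-80, 6), 2), 2), 92), -1) = Pow(Add(Pow(Pow(-74, 2), 2), 92), -1) = Pow(Add(Pow(5476, 2), 92), -1) = Pow(Add(29986576, 92), -1) = Pow(29986668, -1) = Rational(1, 29986668)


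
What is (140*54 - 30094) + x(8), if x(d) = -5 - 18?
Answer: -22557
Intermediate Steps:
x(d) = -23
(140*54 - 30094) + x(8) = (140*54 - 30094) - 23 = (7560 - 30094) - 23 = -22534 - 23 = -22557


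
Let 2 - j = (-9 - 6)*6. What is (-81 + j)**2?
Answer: 121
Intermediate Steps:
j = 92 (j = 2 - (-9 - 6)*6 = 2 - (-15)*6 = 2 - 1*(-90) = 2 + 90 = 92)
(-81 + j)**2 = (-81 + 92)**2 = 11**2 = 121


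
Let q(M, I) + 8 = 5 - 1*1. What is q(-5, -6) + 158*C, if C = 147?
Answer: 23222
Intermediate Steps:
q(M, I) = -4 (q(M, I) = -8 + (5 - 1*1) = -8 + (5 - 1) = -8 + 4 = -4)
q(-5, -6) + 158*C = -4 + 158*147 = -4 + 23226 = 23222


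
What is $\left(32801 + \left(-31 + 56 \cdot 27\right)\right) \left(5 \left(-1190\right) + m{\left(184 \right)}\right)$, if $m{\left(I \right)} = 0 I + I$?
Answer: $-197670012$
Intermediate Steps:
$m{\left(I \right)} = I$ ($m{\left(I \right)} = 0 + I = I$)
$\left(32801 + \left(-31 + 56 \cdot 27\right)\right) \left(5 \left(-1190\right) + m{\left(184 \right)}\right) = \left(32801 + \left(-31 + 56 \cdot 27\right)\right) \left(5 \left(-1190\right) + 184\right) = \left(32801 + \left(-31 + 1512\right)\right) \left(-5950 + 184\right) = \left(32801 + 1481\right) \left(-5766\right) = 34282 \left(-5766\right) = -197670012$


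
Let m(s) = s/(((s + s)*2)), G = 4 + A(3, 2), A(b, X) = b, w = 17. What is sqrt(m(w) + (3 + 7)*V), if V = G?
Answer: sqrt(281)/2 ≈ 8.3815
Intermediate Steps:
G = 7 (G = 4 + 3 = 7)
V = 7
m(s) = 1/4 (m(s) = s/(((2*s)*2)) = s/((4*s)) = s*(1/(4*s)) = 1/4)
sqrt(m(w) + (3 + 7)*V) = sqrt(1/4 + (3 + 7)*7) = sqrt(1/4 + 10*7) = sqrt(1/4 + 70) = sqrt(281/4) = sqrt(281)/2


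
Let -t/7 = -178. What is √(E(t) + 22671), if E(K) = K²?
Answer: √1575187 ≈ 1255.1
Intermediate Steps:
t = 1246 (t = -7*(-178) = 1246)
√(E(t) + 22671) = √(1246² + 22671) = √(1552516 + 22671) = √1575187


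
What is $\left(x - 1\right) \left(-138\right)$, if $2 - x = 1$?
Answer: $0$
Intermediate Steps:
$x = 1$ ($x = 2 - 1 = 1$)
$\left(x - 1\right) \left(-138\right) = \left(1 - 1\right) \left(-138\right) = 0 \left(-138\right) = 0$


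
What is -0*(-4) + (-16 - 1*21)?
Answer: -37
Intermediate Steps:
-0*(-4) + (-16 - 1*21) = -43*0 + (-16 - 21) = 0 - 37 = -37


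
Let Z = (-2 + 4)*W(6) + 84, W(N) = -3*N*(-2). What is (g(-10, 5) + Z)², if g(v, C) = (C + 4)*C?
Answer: 40401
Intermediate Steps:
W(N) = 6*N
g(v, C) = C*(4 + C) (g(v, C) = (4 + C)*C = C*(4 + C))
Z = 156 (Z = (-2 + 4)*(6*6) + 84 = 2*36 + 84 = 72 + 84 = 156)
(g(-10, 5) + Z)² = (5*(4 + 5) + 156)² = (5*9 + 156)² = (45 + 156)² = 201² = 40401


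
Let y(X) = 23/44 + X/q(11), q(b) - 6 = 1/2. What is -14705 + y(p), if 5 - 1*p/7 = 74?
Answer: -8453465/572 ≈ -14779.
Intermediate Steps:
p = -483 (p = 35 - 7*74 = 35 - 518 = -483)
q(b) = 13/2 (q(b) = 6 + 1/2 = 6 + ½ = 13/2)
y(X) = 23/44 + 2*X/13 (y(X) = 23/44 + X/(13/2) = 23*(1/44) + X*(2/13) = 23/44 + 2*X/13)
-14705 + y(p) = -14705 + (23/44 + (2/13)*(-483)) = -14705 + (23/44 - 966/13) = -14705 - 42205/572 = -8453465/572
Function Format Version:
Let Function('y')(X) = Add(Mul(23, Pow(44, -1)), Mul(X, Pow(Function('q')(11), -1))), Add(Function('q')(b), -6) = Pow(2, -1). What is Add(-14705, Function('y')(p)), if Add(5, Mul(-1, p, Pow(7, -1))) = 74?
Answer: Rational(-8453465, 572) ≈ -14779.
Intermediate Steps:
p = -483 (p = Add(35, Mul(-7, 74)) = Add(35, -518) = -483)
Function('q')(b) = Rational(13, 2) (Function('q')(b) = Add(6, Pow(2, -1)) = Add(6, Rational(1, 2)) = Rational(13, 2))
Function('y')(X) = Add(Rational(23, 44), Mul(Rational(2, 13), X)) (Function('y')(X) = Add(Mul(23, Pow(44, -1)), Mul(X, Pow(Rational(13, 2), -1))) = Add(Mul(23, Rational(1, 44)), Mul(X, Rational(2, 13))) = Add(Rational(23, 44), Mul(Rational(2, 13), X)))
Add(-14705, Function('y')(p)) = Add(-14705, Add(Rational(23, 44), Mul(Rational(2, 13), -483))) = Add(-14705, Add(Rational(23, 44), Rational(-966, 13))) = Add(-14705, Rational(-42205, 572)) = Rational(-8453465, 572)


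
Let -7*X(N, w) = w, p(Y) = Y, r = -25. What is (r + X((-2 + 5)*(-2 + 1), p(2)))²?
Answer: 31329/49 ≈ 639.37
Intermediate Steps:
X(N, w) = -w/7
(r + X((-2 + 5)*(-2 + 1), p(2)))² = (-25 - ⅐*2)² = (-25 - 2/7)² = (-177/7)² = 31329/49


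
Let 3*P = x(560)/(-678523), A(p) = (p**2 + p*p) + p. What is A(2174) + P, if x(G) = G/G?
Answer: 19245747149093/2035569 ≈ 9.4547e+6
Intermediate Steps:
x(G) = 1
A(p) = p + 2*p**2 (A(p) = (p**2 + p**2) + p = 2*p**2 + p = p + 2*p**2)
P = -1/2035569 (P = (1/(-678523))/3 = (1*(-1/678523))/3 = (1/3)*(-1/678523) = -1/2035569 ≈ -4.9126e-7)
A(2174) + P = 2174*(1 + 2*2174) - 1/2035569 = 2174*(1 + 4348) - 1/2035569 = 2174*4349 - 1/2035569 = 9454726 - 1/2035569 = 19245747149093/2035569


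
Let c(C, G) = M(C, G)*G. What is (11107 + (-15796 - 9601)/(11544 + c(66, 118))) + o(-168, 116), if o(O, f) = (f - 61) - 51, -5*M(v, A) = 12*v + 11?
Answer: 411611759/37034 ≈ 11114.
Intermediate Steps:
M(v, A) = -11/5 - 12*v/5 (M(v, A) = -(12*v + 11)/5 = -(11 + 12*v)/5 = -11/5 - 12*v/5)
o(O, f) = -112 + f (o(O, f) = (-61 + f) - 51 = -112 + f)
c(C, G) = G*(-11/5 - 12*C/5) (c(C, G) = (-11/5 - 12*C/5)*G = G*(-11/5 - 12*C/5))
(11107 + (-15796 - 9601)/(11544 + c(66, 118))) + o(-168, 116) = (11107 + (-15796 - 9601)/(11544 - ⅕*118*(11 + 12*66))) + (-112 + 116) = (11107 - 25397/(11544 - ⅕*118*(11 + 792))) + 4 = (11107 - 25397/(11544 - ⅕*118*803)) + 4 = (11107 - 25397/(11544 - 94754/5)) + 4 = (11107 - 25397/(-37034/5)) + 4 = (11107 - 25397*(-5/37034)) + 4 = (11107 + 126985/37034) + 4 = 411463623/37034 + 4 = 411611759/37034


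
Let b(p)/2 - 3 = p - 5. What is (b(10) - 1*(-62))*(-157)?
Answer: -12246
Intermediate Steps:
b(p) = -4 + 2*p (b(p) = 6 + 2*(p - 5) = 6 + 2*(-5 + p) = 6 + (-10 + 2*p) = -4 + 2*p)
(b(10) - 1*(-62))*(-157) = ((-4 + 2*10) - 1*(-62))*(-157) = ((-4 + 20) + 62)*(-157) = (16 + 62)*(-157) = 78*(-157) = -12246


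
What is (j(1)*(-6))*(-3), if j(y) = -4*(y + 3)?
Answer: -288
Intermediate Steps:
j(y) = -12 - 4*y (j(y) = -4*(3 + y) = -12 - 4*y)
(j(1)*(-6))*(-3) = ((-12 - 4*1)*(-6))*(-3) = ((-12 - 4)*(-6))*(-3) = -16*(-6)*(-3) = 96*(-3) = -288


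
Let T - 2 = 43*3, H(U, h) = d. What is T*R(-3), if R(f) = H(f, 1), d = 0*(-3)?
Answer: 0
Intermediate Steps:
d = 0
H(U, h) = 0
R(f) = 0
T = 131 (T = 2 + 43*3 = 2 + 129 = 131)
T*R(-3) = 131*0 = 0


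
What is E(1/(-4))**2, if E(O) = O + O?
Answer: 1/4 ≈ 0.25000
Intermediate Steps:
E(O) = 2*O
E(1/(-4))**2 = (2/(-4))**2 = (2*(-1/4))**2 = (-1/2)**2 = 1/4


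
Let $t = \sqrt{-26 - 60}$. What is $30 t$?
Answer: $30 i \sqrt{86} \approx 278.21 i$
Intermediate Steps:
$t = i \sqrt{86}$ ($t = \sqrt{-26 - 60} = \sqrt{-86} = i \sqrt{86} \approx 9.2736 i$)
$30 t = 30 i \sqrt{86}$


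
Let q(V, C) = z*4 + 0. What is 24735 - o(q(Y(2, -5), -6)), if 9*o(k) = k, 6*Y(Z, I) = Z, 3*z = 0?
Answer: 24735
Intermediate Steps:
z = 0 (z = (1/3)*0 = 0)
Y(Z, I) = Z/6
q(V, C) = 0 (q(V, C) = 0*4 + 0 = 0 + 0 = 0)
o(k) = k/9
24735 - o(q(Y(2, -5), -6)) = 24735 - 0/9 = 24735 - 1*0 = 24735 + 0 = 24735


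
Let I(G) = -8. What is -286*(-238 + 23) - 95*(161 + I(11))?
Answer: 46955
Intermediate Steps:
-286*(-238 + 23) - 95*(161 + I(11)) = -286*(-238 + 23) - 95*(161 - 8) = -286*(-215) - 95*153 = 61490 - 14535 = 46955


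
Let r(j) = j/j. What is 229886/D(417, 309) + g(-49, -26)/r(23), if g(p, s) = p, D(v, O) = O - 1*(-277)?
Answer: 100586/293 ≈ 343.30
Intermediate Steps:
D(v, O) = 277 + O (D(v, O) = O + 277 = 277 + O)
r(j) = 1
229886/D(417, 309) + g(-49, -26)/r(23) = 229886/(277 + 309) - 49/1 = 229886/586 - 49*1 = 229886*(1/586) - 49 = 114943/293 - 49 = 100586/293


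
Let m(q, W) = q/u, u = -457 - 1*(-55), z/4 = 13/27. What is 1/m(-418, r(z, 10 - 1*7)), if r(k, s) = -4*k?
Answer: 201/209 ≈ 0.96172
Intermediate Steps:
z = 52/27 (z = 4*(13/27) = 52/27 ≈ 1.9259)
u = -402 (u = -457 + 55 = -402)
m(q, W) = -q/402 (m(q, W) = q/(-402) = q*(-1/402) = -q/402)
1/m(-418, r(z, 10 - 1*7)) = 1/(-1/402*(-418)) = 1/(209/201) = 201/209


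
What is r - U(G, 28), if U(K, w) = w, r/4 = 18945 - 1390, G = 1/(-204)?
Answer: 70192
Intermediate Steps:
G = -1/204 ≈ -0.0049020
r = 70220 (r = 4*(18945 - 1390) = 4*17555 = 70220)
r - U(G, 28) = 70220 - 1*28 = 70220 - 28 = 70192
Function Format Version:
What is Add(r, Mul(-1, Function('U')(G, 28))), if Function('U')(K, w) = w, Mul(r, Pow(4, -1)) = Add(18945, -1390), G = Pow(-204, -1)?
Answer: 70192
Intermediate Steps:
G = Rational(-1, 204) ≈ -0.0049020
r = 70220 (r = Mul(4, Add(18945, -1390)) = Mul(4, 17555) = 70220)
Add(r, Mul(-1, Function('U')(G, 28))) = Add(70220, Mul(-1, 28)) = Add(70220, -28) = 70192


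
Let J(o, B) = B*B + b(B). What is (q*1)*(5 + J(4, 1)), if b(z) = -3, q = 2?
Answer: 6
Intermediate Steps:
J(o, B) = -3 + B² (J(o, B) = B*B - 3 = B² - 3 = -3 + B²)
(q*1)*(5 + J(4, 1)) = (2*1)*(5 + (-3 + 1²)) = 2*(5 + (-3 + 1)) = 2*(5 - 2) = 2*3 = 6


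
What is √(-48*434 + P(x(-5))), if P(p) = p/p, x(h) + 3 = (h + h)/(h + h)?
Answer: I*√20831 ≈ 144.33*I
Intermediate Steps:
x(h) = -2 (x(h) = -3 + (h + h)/(h + h) = -3 + (2*h)/((2*h)) = -3 + (2*h)*(1/(2*h)) = -3 + 1 = -2)
P(p) = 1
√(-48*434 + P(x(-5))) = √(-48*434 + 1) = √(-20832 + 1) = √(-20831) = I*√20831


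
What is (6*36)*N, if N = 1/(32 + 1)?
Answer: 72/11 ≈ 6.5455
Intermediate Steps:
N = 1/33 ≈ 0.030303
(6*36)*N = (6*36)*(1/33) = 216*(1/33) = 72/11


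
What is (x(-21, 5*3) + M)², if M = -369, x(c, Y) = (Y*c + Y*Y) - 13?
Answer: 222784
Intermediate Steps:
x(c, Y) = -13 + Y² + Y*c (x(c, Y) = (Y*c + Y²) - 13 = (Y² + Y*c) - 13 = -13 + Y² + Y*c)
(x(-21, 5*3) + M)² = ((-13 + (5*3)² + (5*3)*(-21)) - 369)² = ((-13 + 15² + 15*(-21)) - 369)² = ((-13 + 225 - 315) - 369)² = (-103 - 369)² = (-472)² = 222784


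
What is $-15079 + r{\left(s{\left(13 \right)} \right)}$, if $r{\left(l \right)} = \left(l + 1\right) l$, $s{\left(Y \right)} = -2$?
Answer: $-15077$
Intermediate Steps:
$r{\left(l \right)} = l \left(1 + l\right)$ ($r{\left(l \right)} = \left(1 + l\right) l = l \left(1 + l\right)$)
$-15079 + r{\left(s{\left(13 \right)} \right)} = -15079 - 2 \left(1 - 2\right) = -15079 - -2 = -15079 + 2 = -15077$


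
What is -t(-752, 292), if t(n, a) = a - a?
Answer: 0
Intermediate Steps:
t(n, a) = 0
-t(-752, 292) = -1*0 = 0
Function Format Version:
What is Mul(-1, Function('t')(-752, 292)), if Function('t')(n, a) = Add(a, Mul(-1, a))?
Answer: 0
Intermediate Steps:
Function('t')(n, a) = 0
Mul(-1, Function('t')(-752, 292)) = Mul(-1, 0) = 0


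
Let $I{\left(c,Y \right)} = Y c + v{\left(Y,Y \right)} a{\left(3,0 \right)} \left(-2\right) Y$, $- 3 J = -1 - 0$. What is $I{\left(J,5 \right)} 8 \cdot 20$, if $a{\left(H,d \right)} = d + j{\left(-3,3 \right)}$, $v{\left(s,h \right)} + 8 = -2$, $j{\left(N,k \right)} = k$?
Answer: $\frac{144800}{3} \approx 48267.0$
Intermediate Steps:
$v{\left(s,h \right)} = -10$ ($v{\left(s,h \right)} = -8 - 2 = -10$)
$J = \frac{1}{3}$ ($J = - \frac{-1 - 0}{3} = - \frac{-1 + 0}{3} = \left(- \frac{1}{3}\right) \left(-1\right) = \frac{1}{3} \approx 0.33333$)
$a{\left(H,d \right)} = 3 + d$ ($a{\left(H,d \right)} = d + 3 = 3 + d$)
$I{\left(c,Y \right)} = 60 Y + Y c$ ($I{\left(c,Y \right)} = Y c + - 10 \left(3 + 0\right) \left(-2\right) Y = Y c + \left(-10\right) 3 \left(-2\right) Y = Y c + \left(-30\right) \left(-2\right) Y = Y c + 60 Y = 60 Y + Y c$)
$I{\left(J,5 \right)} 8 \cdot 20 = 5 \left(60 + \frac{1}{3}\right) 8 \cdot 20 = 5 \cdot \frac{181}{3} \cdot 8 \cdot 20 = \frac{905}{3} \cdot 8 \cdot 20 = \frac{7240}{3} \cdot 20 = \frac{144800}{3}$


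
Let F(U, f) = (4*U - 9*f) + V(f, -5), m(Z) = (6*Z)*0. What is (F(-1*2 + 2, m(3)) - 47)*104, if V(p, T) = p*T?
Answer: -4888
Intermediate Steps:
m(Z) = 0
V(p, T) = T*p
F(U, f) = -14*f + 4*U (F(U, f) = (4*U - 9*f) - 5*f = (-9*f + 4*U) - 5*f = -14*f + 4*U)
(F(-1*2 + 2, m(3)) - 47)*104 = ((-14*0 + 4*(-1*2 + 2)) - 47)*104 = ((0 + 4*(-2 + 2)) - 47)*104 = ((0 + 4*0) - 47)*104 = ((0 + 0) - 47)*104 = (0 - 47)*104 = -47*104 = -4888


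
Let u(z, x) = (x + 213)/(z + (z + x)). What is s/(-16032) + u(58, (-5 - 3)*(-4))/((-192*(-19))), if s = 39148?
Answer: -220127437/90163968 ≈ -2.4414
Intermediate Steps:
u(z, x) = (213 + x)/(x + 2*z) (u(z, x) = (213 + x)/(z + (x + z)) = (213 + x)/(x + 2*z))
s/(-16032) + u(58, (-5 - 3)*(-4))/((-192*(-19))) = 39148/(-16032) + ((213 + (-5 - 3)*(-4))/((-5 - 3)*(-4) + 2*58))/((-192*(-19))) = 39148*(-1/16032) + ((213 - 8*(-4))/(-8*(-4) + 116))/3648 = -9787/4008 + ((213 + 32)/(32 + 116))*(1/3648) = -9787/4008 + (245/148)*(1/3648) = -9787/4008 + 245/539904 = -220127437/90163968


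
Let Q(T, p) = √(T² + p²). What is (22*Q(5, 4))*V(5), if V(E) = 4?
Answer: 88*√41 ≈ 563.47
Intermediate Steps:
(22*Q(5, 4))*V(5) = (22*√(5² + 4²))*4 = (22*√(25 + 16))*4 = (22*√41)*4 = 88*√41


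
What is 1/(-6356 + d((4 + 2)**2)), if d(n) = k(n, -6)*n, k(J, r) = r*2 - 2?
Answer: -1/6860 ≈ -0.00014577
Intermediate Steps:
k(J, r) = -2 + 2*r (k(J, r) = 2*r - 2 = -2 + 2*r)
d(n) = -14*n (d(n) = (-2 + 2*(-6))*n = (-2 - 12)*n = -14*n)
1/(-6356 + d((4 + 2)**2)) = 1/(-6356 - 14*(4 + 2)**2) = 1/(-6356 - 14*6**2) = 1/(-6356 - 14*36) = 1/(-6356 - 504) = 1/(-6860) = -1/6860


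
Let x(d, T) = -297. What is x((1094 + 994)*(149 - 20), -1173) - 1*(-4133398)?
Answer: 4133101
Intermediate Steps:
x((1094 + 994)*(149 - 20), -1173) - 1*(-4133398) = -297 - 1*(-4133398) = -297 + 4133398 = 4133101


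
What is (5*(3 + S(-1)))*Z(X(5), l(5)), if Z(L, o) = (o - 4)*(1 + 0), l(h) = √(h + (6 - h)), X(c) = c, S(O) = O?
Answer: -40 + 10*√6 ≈ -15.505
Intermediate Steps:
l(h) = √6
Z(L, o) = -4 + o (Z(L, o) = (-4 + o)*1 = -4 + o)
(5*(3 + S(-1)))*Z(X(5), l(5)) = (5*(3 - 1))*(-4 + √6) = (5*2)*(-4 + √6) = 10*(-4 + √6) = -40 + 10*√6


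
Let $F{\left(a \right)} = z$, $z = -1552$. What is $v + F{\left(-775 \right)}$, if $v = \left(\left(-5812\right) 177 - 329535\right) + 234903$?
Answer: $-1124908$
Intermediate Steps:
$v = -1123356$ ($v = \left(-1028724 - 329535\right) + 234903 = -1358259 + 234903 = -1123356$)
$F{\left(a \right)} = -1552$
$v + F{\left(-775 \right)} = -1123356 - 1552 = -1124908$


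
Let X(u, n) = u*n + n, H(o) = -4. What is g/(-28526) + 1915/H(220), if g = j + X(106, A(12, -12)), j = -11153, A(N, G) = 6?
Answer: -27292623/57052 ≈ -478.38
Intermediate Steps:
X(u, n) = n + n*u (X(u, n) = n*u + n = n + n*u)
g = -10511 (g = -11153 + 6*(1 + 106) = -11153 + 6*107 = -11153 + 642 = -10511)
g/(-28526) + 1915/H(220) = -10511/(-28526) + 1915/(-4) = -10511*(-1/28526) + 1915*(-¼) = 10511/28526 - 1915/4 = -27292623/57052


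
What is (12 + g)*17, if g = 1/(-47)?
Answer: 9571/47 ≈ 203.64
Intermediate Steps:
g = -1/47 ≈ -0.021277
(12 + g)*17 = (12 - 1/47)*17 = (563/47)*17 = 9571/47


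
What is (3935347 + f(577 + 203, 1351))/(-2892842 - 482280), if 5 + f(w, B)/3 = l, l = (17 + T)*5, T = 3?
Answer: -1967816/1687561 ≈ -1.1661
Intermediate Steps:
l = 100 (l = (17 + 3)*5 = 20*5 = 100)
f(w, B) = 285 (f(w, B) = -15 + 3*100 = -15 + 300 = 285)
(3935347 + f(577 + 203, 1351))/(-2892842 - 482280) = (3935347 + 285)/(-2892842 - 482280) = 3935632/(-3375122) = 3935632*(-1/3375122) = -1967816/1687561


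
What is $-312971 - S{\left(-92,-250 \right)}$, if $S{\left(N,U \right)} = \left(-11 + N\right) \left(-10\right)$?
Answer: $-314001$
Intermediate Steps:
$S{\left(N,U \right)} = 110 - 10 N$
$-312971 - S{\left(-92,-250 \right)} = -312971 - \left(110 - -920\right) = -312971 - \left(110 + 920\right) = -312971 - 1030 = -314001$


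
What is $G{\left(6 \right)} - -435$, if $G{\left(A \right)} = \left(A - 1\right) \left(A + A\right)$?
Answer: $495$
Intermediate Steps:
$G{\left(A \right)} = 2 A \left(-1 + A\right)$ ($G{\left(A \right)} = \left(-1 + A\right) 2 A = 2 A \left(-1 + A\right)$)
$G{\left(6 \right)} - -435 = 2 \cdot 6 \left(-1 + 6\right) - -435 = 2 \cdot 6 \cdot 5 + 435 = 60 + 435 = 495$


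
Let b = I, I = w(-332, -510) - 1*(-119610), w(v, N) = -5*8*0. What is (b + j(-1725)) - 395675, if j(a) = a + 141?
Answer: -277649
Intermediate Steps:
j(a) = 141 + a
w(v, N) = 0 (w(v, N) = -40*0 = 0)
I = 119610 (I = 0 - 1*(-119610) = 0 + 119610 = 119610)
b = 119610
(b + j(-1725)) - 395675 = (119610 + (141 - 1725)) - 395675 = (119610 - 1584) - 395675 = 118026 - 395675 = -277649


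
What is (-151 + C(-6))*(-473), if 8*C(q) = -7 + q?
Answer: 577533/8 ≈ 72192.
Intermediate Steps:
C(q) = -7/8 + q/8 (C(q) = (-7 + q)/8 = -7/8 + q/8)
(-151 + C(-6))*(-473) = (-151 + (-7/8 + (1/8)*(-6)))*(-473) = (-151 + (-7/8 - 3/4))*(-473) = (-151 - 13/8)*(-473) = -1221/8*(-473) = 577533/8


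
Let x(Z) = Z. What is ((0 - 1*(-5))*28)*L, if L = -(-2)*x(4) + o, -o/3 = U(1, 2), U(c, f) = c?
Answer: 700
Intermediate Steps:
o = -3 (o = -3*1 = -3)
L = 5 (L = -(-2)*4 - 3 = -2*(-4) - 3 = 8 - 3 = 5)
((0 - 1*(-5))*28)*L = ((0 - 1*(-5))*28)*5 = ((0 + 5)*28)*5 = (5*28)*5 = 140*5 = 700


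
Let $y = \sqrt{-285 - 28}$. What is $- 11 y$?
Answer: $- 11 i \sqrt{313} \approx - 194.61 i$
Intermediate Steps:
$y = i \sqrt{313}$ ($y = \sqrt{-313} = i \sqrt{313} \approx 17.692 i$)
$- 11 y = - 11 i \sqrt{313}$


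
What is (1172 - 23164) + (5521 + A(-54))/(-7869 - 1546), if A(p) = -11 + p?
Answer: -207060136/9415 ≈ -21993.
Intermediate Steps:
(1172 - 23164) + (5521 + A(-54))/(-7869 - 1546) = (1172 - 23164) + (5521 + (-11 - 54))/(-7869 - 1546) = -21992 + (5521 - 65)/(-9415) = -21992 + 5456*(-1/9415) = -21992 - 5456/9415 = -207060136/9415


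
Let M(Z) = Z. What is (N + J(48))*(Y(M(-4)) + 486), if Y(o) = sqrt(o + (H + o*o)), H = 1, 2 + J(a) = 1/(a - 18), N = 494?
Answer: 1195641/5 + 14761*sqrt(13)/30 ≈ 2.4090e+5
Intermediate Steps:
J(a) = -2 + 1/(-18 + a) (J(a) = -2 + 1/(a - 18) = -2 + 1/(-18 + a))
Y(o) = sqrt(1 + o + o**2) (Y(o) = sqrt(o + (1 + o*o)) = sqrt(o + (1 + o**2)) = sqrt(1 + o + o**2))
(N + J(48))*(Y(M(-4)) + 486) = (494 + (37 - 2*48)/(-18 + 48))*(sqrt(1 - 4 + (-4)**2) + 486) = (494 + (37 - 96)/30)*(sqrt(1 - 4 + 16) + 486) = (494 + (1/30)*(-59))*(sqrt(13) + 486) = (494 - 59/30)*(486 + sqrt(13)) = 14761*(486 + sqrt(13))/30 = 1195641/5 + 14761*sqrt(13)/30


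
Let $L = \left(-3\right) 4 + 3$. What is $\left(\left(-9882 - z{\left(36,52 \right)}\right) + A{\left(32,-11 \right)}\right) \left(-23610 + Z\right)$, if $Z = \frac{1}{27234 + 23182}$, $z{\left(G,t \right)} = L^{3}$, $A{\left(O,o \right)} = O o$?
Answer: $\frac{11314008319295}{50416} \approx 2.2441 \cdot 10^{8}$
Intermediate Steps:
$L = -9$ ($L = -12 + 3 = -9$)
$z{\left(G,t \right)} = -729$ ($z{\left(G,t \right)} = \left(-9\right)^{3} = -729$)
$Z = \frac{1}{50416} \approx 1.9835 \cdot 10^{-5}$
$\left(\left(-9882 - z{\left(36,52 \right)}\right) + A{\left(32,-11 \right)}\right) \left(-23610 + Z\right) = \left(\left(-9882 - -729\right) + 32 \left(-11\right)\right) \left(-23610 + \frac{1}{50416}\right) = \left(\left(-9882 + 729\right) - 352\right) \left(- \frac{1190321759}{50416}\right) = \left(-9153 - 352\right) \left(- \frac{1190321759}{50416}\right) = \left(-9505\right) \left(- \frac{1190321759}{50416}\right) = \frac{11314008319295}{50416}$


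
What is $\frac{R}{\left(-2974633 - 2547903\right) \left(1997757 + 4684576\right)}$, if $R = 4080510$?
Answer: $- \frac{291465}{2635958896892} \approx -1.1057 \cdot 10^{-7}$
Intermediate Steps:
$\frac{R}{\left(-2974633 - 2547903\right) \left(1997757 + 4684576\right)} = \frac{4080510}{\left(-2974633 - 2547903\right) \left(1997757 + 4684576\right)} = \frac{4080510}{\left(-5522536\right) 6682333} = \frac{4080510}{-36903424556488} = 4080510 \left(- \frac{1}{36903424556488}\right) = - \frac{291465}{2635958896892}$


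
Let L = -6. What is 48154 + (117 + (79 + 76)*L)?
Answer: 47341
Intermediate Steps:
48154 + (117 + (79 + 76)*L) = 48154 + (117 + (79 + 76)*(-6)) = 48154 + (117 + 155*(-6)) = 48154 + (117 - 930) = 48154 - 813 = 47341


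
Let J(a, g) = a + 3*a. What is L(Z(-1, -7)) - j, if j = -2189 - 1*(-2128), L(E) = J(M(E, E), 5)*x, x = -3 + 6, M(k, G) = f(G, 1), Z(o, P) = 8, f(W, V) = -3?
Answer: 25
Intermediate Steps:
M(k, G) = -3
J(a, g) = 4*a
x = 3
L(E) = -36 (L(E) = (4*(-3))*3 = -12*3 = -36)
j = -61 (j = -2189 + 2128 = -61)
L(Z(-1, -7)) - j = -36 - 1*(-61) = -36 + 61 = 25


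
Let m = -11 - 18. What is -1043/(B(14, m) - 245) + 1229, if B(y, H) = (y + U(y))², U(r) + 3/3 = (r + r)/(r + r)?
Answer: 8752/7 ≈ 1250.3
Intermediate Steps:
U(r) = 0 (U(r) = -1 + (r + r)/(r + r) = -1 + (2*r)/((2*r)) = -1 + (2*r)*(1/(2*r)) = -1 + 1 = 0)
m = -29
B(y, H) = y² (B(y, H) = (y + 0)² = y²)
-1043/(B(14, m) - 245) + 1229 = -1043/(14² - 245) + 1229 = -1043/(196 - 245) + 1229 = -1043/(-49) + 1229 = -1/49*(-1043) + 1229 = 149/7 + 1229 = 8752/7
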